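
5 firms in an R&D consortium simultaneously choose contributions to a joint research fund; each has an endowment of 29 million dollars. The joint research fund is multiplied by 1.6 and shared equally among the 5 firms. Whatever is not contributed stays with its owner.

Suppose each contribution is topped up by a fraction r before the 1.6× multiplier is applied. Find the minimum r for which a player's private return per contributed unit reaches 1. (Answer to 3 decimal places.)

2.125

With matching at rate r, one contributed unit becomes (1 + r) in the joint research fund and returns 1.6 × (1 + r) / 5 to the contributor.
Setting this equal to 1: 1 + r = 5/1.6 = 3.1250.
So the minimum matching rate is r = 3.1250 − 1 = 2.125.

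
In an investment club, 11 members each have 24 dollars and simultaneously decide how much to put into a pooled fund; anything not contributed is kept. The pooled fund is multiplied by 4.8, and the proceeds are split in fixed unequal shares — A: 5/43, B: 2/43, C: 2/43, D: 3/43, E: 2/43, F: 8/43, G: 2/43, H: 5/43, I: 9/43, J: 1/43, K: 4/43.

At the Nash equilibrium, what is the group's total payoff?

355.20 dollars

Player j's private return per contributed unit is 4.8 × (j's share). Contributing is weakly dominant for j when that share is at least 1/4.8 = 0.2083, and contributing 0 is dominant otherwise.
Only I (9/43) clears that bar, contributing 24; the remaining 10 contribute 0. Total contributed: 24.
The pooled fund pays out 4.8 × 24 = 115.20 in total (split across the unequal shares, but the aggregate is all that matters for the group sum).
The 10 free-riders keep 24 each, adding 240. Group total = 240 + 115.20 = 355.20.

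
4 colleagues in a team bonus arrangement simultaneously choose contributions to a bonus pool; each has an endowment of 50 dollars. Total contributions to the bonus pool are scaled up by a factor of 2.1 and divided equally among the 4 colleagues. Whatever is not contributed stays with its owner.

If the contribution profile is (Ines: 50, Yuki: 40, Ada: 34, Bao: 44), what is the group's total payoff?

384.80 dollars

Total contributed: 50 + 40 + 34 + 44 = 168; total kept: 4 × 50 − 168 = 32.
The bonus pool pays out 2.1 × 168 = 352.80 in aggregate.
Group total = 32 + 352.80 = 384.80.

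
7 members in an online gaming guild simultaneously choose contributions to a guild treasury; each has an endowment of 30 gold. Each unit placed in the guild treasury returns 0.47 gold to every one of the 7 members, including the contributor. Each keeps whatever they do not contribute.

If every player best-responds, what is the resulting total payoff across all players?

The private return per contributed unit is 0.47 < 1, so contributing 0 is dominant for every player. At the Nash equilibrium everyone keeps their 30, and the group total is 7 × 30 = 210.

210.00 gold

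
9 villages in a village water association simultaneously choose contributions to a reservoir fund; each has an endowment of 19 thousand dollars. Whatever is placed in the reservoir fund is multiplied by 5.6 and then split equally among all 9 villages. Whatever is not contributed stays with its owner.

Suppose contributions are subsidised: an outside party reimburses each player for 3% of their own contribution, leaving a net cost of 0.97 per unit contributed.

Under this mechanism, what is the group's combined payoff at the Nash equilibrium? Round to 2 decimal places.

With the mechanism, a contributed unit returns (5.6/9) / 0.97 = 0.6415 per unit of net cost — still below 1 — so contributing 0 remains dominant for every player.
At the Nash equilibrium no one contributes; group total payoff = 9 × 19 = 171.

171.00 thousand dollars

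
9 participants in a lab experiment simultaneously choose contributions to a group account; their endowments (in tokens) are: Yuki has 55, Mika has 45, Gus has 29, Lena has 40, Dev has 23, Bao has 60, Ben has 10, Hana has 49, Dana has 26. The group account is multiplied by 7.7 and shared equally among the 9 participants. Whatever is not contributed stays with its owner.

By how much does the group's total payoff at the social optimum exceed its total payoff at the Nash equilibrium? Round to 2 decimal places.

The private return per contributed unit is 7.7/9 = 0.8556 < 1 for every player regardless of endowment, so the Nash equilibrium is zero contribution and the group total is Σ E_j = 55 + 45 + 29 + 40 + 23 + 60 + 10 + 49 + 26 = 337.
Each contributed unit returns 7.700 to the group, so the social optimum is full contribution by everyone: group total = 7.700 × 337 = 2594.90.
Efficiency loss = (7.700 − 1) × 337 = 2257.90.

2257.90 tokens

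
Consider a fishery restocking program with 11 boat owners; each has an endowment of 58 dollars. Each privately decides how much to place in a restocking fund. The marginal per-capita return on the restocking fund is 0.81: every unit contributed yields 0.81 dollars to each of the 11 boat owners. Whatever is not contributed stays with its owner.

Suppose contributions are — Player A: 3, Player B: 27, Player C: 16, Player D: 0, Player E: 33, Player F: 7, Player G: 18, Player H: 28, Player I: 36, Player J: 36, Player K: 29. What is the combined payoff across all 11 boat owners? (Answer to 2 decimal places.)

Total contributed: 3 + 27 + 16 + 0 + 33 + 7 + 18 + 28 + 36 + 36 + 29 = 233; total kept: 11 × 58 − 233 = 405.
The restocking fund pays out 0.81 × 11 × 233 = 2076.03 in aggregate.
Group total = 405 + 2076.03 = 2481.03.

2481.03 dollars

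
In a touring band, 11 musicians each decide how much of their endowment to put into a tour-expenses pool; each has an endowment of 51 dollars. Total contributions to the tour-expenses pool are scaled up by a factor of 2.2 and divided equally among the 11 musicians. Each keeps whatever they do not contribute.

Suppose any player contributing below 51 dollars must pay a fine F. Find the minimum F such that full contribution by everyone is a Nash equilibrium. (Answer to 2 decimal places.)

Given the others contribute fully, the best deviation is to contribute 0 (any partial contribution still incurs the fine and gives up units whose private return 0.2000 is below 1).
Deviating from 51 to 0 saves 51 dollars but forfeits the deviator's share of the drop in the tour-expenses pool: 2.2/11 × 51 = 10.20.
So the deviation gain is 51 − 10.20 = 40.80, and the fine must be at least 40.80 dollars to wipe it out.

40.80 dollars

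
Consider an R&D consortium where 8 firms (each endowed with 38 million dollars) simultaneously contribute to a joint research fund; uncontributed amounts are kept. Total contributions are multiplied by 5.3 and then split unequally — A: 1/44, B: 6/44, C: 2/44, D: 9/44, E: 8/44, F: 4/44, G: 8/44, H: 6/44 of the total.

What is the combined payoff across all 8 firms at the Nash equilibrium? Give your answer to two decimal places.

467.40 million dollars

A player with share s gets back 5.3·s per unit contributed, so full contribution is dominant for anyone with s > 1/5.3 = 0.1887 and zero contribution is dominant for anyone below.
Only D (9/44) clears that bar, contributing 38; the remaining 7 contribute 0. Total contributed: 38.
The joint research fund pays out 5.3 × 38 = 201.40 in total (split across the unequal shares, but the aggregate is all that matters for the group sum).
The 7 free-riders keep 38 each, adding 266. Group total = 266 + 201.40 = 467.40.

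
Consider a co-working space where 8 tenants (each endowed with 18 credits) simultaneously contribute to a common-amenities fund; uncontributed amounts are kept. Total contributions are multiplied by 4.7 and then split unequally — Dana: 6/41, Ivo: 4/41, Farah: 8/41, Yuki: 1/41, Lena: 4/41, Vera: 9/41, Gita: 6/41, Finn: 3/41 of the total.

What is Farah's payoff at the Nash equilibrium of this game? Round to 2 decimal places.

34.51 credits

For player j, contributing a unit is worthwhile iff 4.7 × (j's share) ≥ 1, i.e. iff j's share is at least 0.2128.
Vera alone (share 9/41) is above the threshold, contributing 18; the remaining 7 contribute 0. Total contributed: 18.
Farah keeps 18 and receives 4.7 × 18 × 8/41 = 16.51 from the common-amenities fund, for a payoff of 34.51.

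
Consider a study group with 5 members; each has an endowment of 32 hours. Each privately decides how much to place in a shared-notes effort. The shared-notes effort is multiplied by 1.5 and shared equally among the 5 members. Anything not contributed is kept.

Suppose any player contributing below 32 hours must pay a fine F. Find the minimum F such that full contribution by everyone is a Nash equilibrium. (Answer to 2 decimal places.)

22.40 hours

Given the others contribute fully, the best deviation is to contribute 0 (any partial contribution still incurs the fine and gives up units whose private return 0.3000 is below 1).
Deviating from 32 to 0 saves 32 hours but forfeits the deviator's share of the drop in the shared-notes effort: 1.5/5 × 32 = 9.60.
So the deviation gain is 32 − 9.60 = 22.40, and the fine must be at least 22.40 hours to wipe it out.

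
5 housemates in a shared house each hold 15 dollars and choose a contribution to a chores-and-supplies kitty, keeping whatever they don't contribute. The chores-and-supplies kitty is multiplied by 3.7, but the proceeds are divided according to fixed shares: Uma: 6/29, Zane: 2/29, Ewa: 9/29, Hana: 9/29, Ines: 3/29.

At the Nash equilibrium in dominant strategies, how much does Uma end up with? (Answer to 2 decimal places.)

A player with share s gets back 3.7·s per unit contributed, so full contribution is dominant for anyone with s > 1/3.7 = 0.2703 and zero contribution is dominant for anyone below.
The shares above 0.2703 belong to Ewa and Hana, contributing 15 each; the remaining 3 contribute 0. Total contributed: 30.
Uma keeps 15 and receives 3.7 × 30 × 6/29 = 22.97 from the chores-and-supplies kitty, for a payoff of 37.97.

37.97 dollars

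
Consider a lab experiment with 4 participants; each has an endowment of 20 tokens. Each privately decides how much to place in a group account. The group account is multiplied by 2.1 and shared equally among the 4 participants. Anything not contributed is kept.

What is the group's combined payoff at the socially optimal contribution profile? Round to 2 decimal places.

168.00 tokens

Each contributed unit returns 2.100 to the group as a whole (0.5250 to each of 4 players), which exceeds 1, so the social optimum is full contribution: group total = 2.100 × 80 = 168.00.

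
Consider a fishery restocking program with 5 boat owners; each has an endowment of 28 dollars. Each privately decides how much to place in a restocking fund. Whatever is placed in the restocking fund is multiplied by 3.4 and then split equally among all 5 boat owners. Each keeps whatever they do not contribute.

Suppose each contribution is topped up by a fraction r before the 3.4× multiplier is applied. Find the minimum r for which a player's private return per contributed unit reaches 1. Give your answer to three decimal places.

0.471

With matching at rate r, one contributed unit becomes (1 + r) in the restocking fund and returns 3.4 × (1 + r) / 5 to the contributor.
Setting this equal to 1: 1 + r = 5/3.4 = 1.4706.
So the minimum matching rate is r = 1.4706 − 1 = 0.471.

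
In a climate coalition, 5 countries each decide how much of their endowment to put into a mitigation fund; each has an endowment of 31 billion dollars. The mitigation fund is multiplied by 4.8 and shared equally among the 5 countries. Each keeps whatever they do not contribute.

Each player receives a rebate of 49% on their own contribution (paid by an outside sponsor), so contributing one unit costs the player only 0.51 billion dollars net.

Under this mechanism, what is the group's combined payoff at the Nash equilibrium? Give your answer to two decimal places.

With the mechanism, a contributed unit returns (4.8/5) / 0.51 = 1.8824 per unit of net cost to the contributor — now above 1 — so contributing fully is weakly dominant for every player.
So the Nash equilibrium is full contribution by all 5; the group earns 5 × (31 × 0.49 + 4.8 × 31) = 819.95.

819.95 billion dollars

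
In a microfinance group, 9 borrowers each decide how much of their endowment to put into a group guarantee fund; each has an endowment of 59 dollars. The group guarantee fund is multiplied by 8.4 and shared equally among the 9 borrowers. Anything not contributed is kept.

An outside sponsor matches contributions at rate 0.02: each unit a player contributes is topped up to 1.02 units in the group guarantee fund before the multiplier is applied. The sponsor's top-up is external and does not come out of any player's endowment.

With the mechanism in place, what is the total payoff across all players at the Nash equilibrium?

Even with the mechanism, each unit contributed returns only 8.4 × 1.02 / 9 = 0.9520 per unit of net cost, so contributing nothing is still dominant.
Everyone keeps their endowment and the group total is 9 × 59 = 531.

531.00 dollars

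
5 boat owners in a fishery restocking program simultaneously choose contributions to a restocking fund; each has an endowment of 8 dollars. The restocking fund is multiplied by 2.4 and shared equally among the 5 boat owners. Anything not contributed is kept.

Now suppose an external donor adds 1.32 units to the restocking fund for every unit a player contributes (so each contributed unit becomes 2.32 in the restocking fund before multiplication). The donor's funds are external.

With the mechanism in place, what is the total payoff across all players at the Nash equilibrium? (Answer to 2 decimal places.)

Under the mechanism each unit contributed yields 2.4 × 2.32 / 5 = 1.1136 back to its contributor per unit of net cost, which exceeds 1, making full contribution the dominant choice for everyone.
So the Nash equilibrium is full contribution by all 5; the group earns 2.4 × 2.32 × 40 = 222.72.

222.72 dollars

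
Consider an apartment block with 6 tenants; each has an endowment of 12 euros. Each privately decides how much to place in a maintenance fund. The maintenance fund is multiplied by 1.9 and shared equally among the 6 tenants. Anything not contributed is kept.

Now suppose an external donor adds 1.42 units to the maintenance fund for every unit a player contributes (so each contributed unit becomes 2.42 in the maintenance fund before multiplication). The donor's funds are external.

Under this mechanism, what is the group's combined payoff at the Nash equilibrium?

Even with the mechanism, each unit contributed returns only 1.9 × 2.42 / 6 = 0.7663 per unit of net cost, so contributing nothing is still dominant.
Everyone keeps their endowment and the group total is 6 × 12 = 72.

72.00 euros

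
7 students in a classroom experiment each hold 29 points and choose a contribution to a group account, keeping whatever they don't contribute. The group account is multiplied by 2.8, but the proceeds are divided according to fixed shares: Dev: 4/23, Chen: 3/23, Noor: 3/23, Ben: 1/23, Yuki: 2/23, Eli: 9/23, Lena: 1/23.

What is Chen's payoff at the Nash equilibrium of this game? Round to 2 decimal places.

For player j, contributing a unit is worthwhile iff 2.8 × (j's share) ≥ 1, i.e. iff j's share is at least 0.3571.
The only share above 0.3571 is Eli's 9/23, contributing 29; the remaining 6 contribute 0. Total contributed: 29.
Chen keeps 29 and receives 2.8 × 29 × 3/23 = 10.59 from the group account, for a payoff of 39.59.

39.59 points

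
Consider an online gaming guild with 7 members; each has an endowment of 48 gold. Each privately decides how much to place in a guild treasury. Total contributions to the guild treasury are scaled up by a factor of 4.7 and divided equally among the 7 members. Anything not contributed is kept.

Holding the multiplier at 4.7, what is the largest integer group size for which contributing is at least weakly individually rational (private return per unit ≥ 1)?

4

Private return per unit is 4.7/(group size), which is ≥ 1 whenever the group size is ≤ 4.7.
The largest such integer is 4.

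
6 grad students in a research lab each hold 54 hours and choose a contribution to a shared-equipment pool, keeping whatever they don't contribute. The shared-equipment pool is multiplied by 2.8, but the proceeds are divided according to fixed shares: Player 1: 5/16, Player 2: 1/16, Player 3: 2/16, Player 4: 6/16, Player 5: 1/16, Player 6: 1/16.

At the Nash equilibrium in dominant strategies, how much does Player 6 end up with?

63.45 hours

A player with share s gets back 2.8·s per unit contributed, so full contribution is dominant for anyone with s > 1/2.8 = 0.3571 and zero contribution is dominant for anyone below.
The only share above 0.3571 is Player 4's 6/16, contributing 54; the remaining 5 contribute 0. Total contributed: 54.
Player 6 keeps 54 and receives 2.8 × 54 × 1/16 = 9.45 from the shared-equipment pool, for a payoff of 63.45.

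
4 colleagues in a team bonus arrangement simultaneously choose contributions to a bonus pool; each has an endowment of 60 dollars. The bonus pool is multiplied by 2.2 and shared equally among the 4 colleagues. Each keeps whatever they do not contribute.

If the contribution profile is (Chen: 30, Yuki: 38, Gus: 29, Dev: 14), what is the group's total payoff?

Total contributed: 30 + 38 + 29 + 14 = 111; total kept: 4 × 60 − 111 = 129.
The bonus pool pays out 2.2 × 111 = 244.20 in aggregate.
Group total = 129 + 244.20 = 373.20.

373.20 dollars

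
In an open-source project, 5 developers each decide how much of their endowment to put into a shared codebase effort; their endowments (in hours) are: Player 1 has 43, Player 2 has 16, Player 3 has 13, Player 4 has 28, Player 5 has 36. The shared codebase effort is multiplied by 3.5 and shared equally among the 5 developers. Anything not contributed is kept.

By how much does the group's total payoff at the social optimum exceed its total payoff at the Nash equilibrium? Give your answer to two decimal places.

340.00 hours

The private return per contributed unit is 3.5/5 = 0.7000 < 1 for every player regardless of endowment, so the Nash equilibrium is zero contribution and the group total is Σ E_j = 43 + 16 + 13 + 28 + 36 = 136.
Each contributed unit returns 3.500 to the group, so the social optimum is full contribution by everyone: group total = 3.500 × 136 = 476.00.
Efficiency loss = (3.500 − 1) × 136 = 340.00.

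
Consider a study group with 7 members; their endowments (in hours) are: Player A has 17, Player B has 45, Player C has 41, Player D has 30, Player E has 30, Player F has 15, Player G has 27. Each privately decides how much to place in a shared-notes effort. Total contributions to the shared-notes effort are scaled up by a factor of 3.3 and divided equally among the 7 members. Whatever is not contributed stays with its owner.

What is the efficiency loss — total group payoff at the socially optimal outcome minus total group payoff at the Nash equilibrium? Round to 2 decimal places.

471.50 hours

The private return per contributed unit is 3.3/7 = 0.4714 < 1 for every player regardless of endowment, so the Nash equilibrium is zero contribution and the group total is Σ E_j = 17 + 45 + 41 + 30 + 30 + 15 + 27 = 205.
Each contributed unit returns 3.300 to the group, so the social optimum is full contribution by everyone: group total = 3.300 × 205 = 676.50.
Efficiency loss = (3.300 − 1) × 205 = 471.50.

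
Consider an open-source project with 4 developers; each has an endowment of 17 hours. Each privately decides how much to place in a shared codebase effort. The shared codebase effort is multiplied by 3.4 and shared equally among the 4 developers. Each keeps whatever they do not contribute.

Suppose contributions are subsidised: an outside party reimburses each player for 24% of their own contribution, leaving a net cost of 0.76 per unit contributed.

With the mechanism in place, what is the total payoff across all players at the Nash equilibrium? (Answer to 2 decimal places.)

With the mechanism, a contributed unit returns (3.4/4) / 0.76 = 1.1184 per unit of net cost to the contributor — now above 1 — so contributing fully is weakly dominant for every player.
At the Nash equilibrium everyone contributes 17. Group total payoff = 4 × (17 × 0.24 + 3.4 × 17) = 247.52.

247.52 hours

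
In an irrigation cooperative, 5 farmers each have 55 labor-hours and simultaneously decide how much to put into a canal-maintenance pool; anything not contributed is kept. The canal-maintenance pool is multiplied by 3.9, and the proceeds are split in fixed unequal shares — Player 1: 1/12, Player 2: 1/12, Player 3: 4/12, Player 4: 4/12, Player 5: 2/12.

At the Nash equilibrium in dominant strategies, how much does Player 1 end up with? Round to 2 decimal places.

90.75 labor-hours

Each unit j contributes comes back to j as 3.9 × (j's share), so j prefers to contribute only if that share exceeds 1/3.9 = 0.2564; otherwise keeping the unit dominates.
Player 3 and Player 4 clear that bar, contributing 55 each; the remaining 3 contribute 0. Total contributed: 110.
Player 1 keeps 55 and receives 3.9 × 110 × 1/12 = 35.75 from the canal-maintenance pool, for a payoff of 90.75.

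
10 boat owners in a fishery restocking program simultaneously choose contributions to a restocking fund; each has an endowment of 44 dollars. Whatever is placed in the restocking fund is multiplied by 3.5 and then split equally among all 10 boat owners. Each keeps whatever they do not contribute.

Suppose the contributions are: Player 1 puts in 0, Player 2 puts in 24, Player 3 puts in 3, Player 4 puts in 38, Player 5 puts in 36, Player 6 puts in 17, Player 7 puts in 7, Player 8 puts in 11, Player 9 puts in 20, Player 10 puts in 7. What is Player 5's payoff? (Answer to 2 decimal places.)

65.05 dollars

Total contributed: 0 + 24 + 3 + 38 + 36 + 17 + 7 + 11 + 20 + 7 = 163.
Each receives 3.5 × 163 / 10 = 57.05 from the restocking fund.
Player 5 keeps 44 − 36 = 8, so Player 5's payoff is 8 + 57.05 = 65.05.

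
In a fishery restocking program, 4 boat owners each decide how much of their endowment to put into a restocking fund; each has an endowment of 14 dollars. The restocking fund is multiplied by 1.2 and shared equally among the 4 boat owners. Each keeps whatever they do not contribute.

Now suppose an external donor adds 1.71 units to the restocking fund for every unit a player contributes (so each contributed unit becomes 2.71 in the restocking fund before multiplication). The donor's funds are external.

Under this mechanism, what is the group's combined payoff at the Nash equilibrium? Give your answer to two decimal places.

Even with the mechanism, each unit contributed returns only 1.2 × 2.71 / 4 = 0.8130 per unit of net cost, so contributing nothing is still dominant.
Everyone keeps their endowment and the group total is 4 × 14 = 56.

56.00 dollars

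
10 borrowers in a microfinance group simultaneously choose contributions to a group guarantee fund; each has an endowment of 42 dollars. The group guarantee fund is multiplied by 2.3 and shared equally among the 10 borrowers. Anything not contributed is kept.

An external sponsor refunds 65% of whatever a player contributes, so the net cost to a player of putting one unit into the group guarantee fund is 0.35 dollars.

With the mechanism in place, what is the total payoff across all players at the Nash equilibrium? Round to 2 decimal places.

With the mechanism, a contributed unit returns (2.3/10) / 0.35 = 0.6571 per unit of net cost — still below 1 — so contributing 0 remains dominant for every player.
At the Nash equilibrium no one contributes; group total payoff = 10 × 42 = 420.

420.00 dollars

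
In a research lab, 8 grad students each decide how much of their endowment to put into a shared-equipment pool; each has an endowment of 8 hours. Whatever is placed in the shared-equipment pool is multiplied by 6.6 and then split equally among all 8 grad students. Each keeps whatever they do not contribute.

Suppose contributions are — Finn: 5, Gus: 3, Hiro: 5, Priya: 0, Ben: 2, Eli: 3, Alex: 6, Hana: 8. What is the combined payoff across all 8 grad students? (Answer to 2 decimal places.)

243.20 hours

Total contributed: 5 + 3 + 5 + 0 + 2 + 3 + 6 + 8 = 32; total kept: 8 × 8 − 32 = 32.
The shared-equipment pool pays out 6.6 × 32 = 211.20 in aggregate.
Group total = 32 + 211.20 = 243.20.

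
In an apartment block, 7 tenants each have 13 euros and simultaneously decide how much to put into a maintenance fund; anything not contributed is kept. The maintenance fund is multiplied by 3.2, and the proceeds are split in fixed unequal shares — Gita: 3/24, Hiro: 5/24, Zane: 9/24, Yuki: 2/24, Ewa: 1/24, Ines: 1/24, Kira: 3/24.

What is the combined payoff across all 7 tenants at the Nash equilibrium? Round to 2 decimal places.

119.60 euros

Each unit j contributes comes back to j as 3.2 × (j's share), so j prefers to contribute only if that share exceeds 1/3.2 = 0.3125; otherwise keeping the unit dominates.
Zane alone (share 9/24) is above the threshold, contributing 13; the remaining 6 contribute 0. Total contributed: 13.
The maintenance fund pays out 3.2 × 13 = 41.60 in total (split across the unequal shares, but the aggregate is all that matters for the group sum).
The 6 free-riders keep 13 each, adding 78. Group total = 78 + 41.60 = 119.60.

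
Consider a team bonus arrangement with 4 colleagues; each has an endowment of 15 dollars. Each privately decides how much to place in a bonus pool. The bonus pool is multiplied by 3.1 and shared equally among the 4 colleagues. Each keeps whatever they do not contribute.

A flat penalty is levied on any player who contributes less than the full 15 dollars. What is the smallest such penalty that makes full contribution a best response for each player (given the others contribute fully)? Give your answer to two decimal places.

Given the others contribute fully, the best deviation is to contribute 0 (any partial contribution still incurs the fine and gives up units whose private return 0.7750 is below 1).
Deviating from 15 to 0 saves 15 dollars but forfeits the deviator's share of the drop in the bonus pool: 3.1/4 × 15 = 11.62.
So the deviation gain is 15 − 11.62 = 3.38, and the fine must be at least 3.38 dollars to wipe it out.

3.38 dollars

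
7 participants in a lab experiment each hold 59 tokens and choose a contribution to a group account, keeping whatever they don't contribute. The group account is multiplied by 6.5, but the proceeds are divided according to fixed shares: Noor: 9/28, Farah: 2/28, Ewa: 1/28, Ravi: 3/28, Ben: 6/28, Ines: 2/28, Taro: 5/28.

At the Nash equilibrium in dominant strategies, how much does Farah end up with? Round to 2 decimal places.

141.18 tokens

A player with share s gets back 6.5·s per unit contributed, so full contribution is dominant for anyone with s > 1/6.5 = 0.1538 and zero contribution is dominant for anyone below.
Noor, Ben and Taro are above the threshold, contributing 59 each; the remaining 4 contribute 0. Total contributed: 177.
Farah keeps 59 and receives 6.5 × 177 × 2/28 = 82.18 from the group account, for a payoff of 141.18.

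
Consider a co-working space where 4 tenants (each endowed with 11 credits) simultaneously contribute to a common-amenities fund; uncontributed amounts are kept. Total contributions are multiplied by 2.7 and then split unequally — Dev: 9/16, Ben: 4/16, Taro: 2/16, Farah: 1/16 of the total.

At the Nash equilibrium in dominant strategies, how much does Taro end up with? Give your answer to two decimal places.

A player with share s gets back 2.7·s per unit contributed, so full contribution is dominant for anyone with s > 1/2.7 = 0.3704 and zero contribution is dominant for anyone below.
Only Dev (9/16) clears that bar, contributing 11; the remaining 3 contribute 0. Total contributed: 11.
Taro keeps 11 and receives 2.7 × 11 × 2/16 = 3.71 from the common-amenities fund, for a payoff of 14.71.

14.71 credits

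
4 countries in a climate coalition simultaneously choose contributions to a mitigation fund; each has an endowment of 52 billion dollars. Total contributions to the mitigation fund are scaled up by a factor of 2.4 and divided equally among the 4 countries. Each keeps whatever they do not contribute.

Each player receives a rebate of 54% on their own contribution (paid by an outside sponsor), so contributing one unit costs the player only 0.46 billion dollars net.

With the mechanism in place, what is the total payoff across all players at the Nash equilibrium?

Under the mechanism each unit contributed yields (2.4/4) / 0.46 = 1.3043 back to its contributor per unit of net cost, which exceeds 1, making full contribution the dominant choice for everyone.
So the Nash equilibrium is full contribution by all 4; the group earns 4 × (52 × 0.54 + 2.4 × 52) = 611.52.

611.52 billion dollars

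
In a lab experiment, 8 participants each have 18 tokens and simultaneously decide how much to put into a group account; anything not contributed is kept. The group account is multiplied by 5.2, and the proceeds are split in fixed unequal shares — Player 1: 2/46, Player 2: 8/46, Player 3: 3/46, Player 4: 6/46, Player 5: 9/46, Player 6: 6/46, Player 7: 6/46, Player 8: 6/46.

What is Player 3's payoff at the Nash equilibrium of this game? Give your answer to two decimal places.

24.10 tokens

Each unit j contributes comes back to j as 5.2 × (j's share), so j prefers to contribute only if that share exceeds 1/5.2 = 0.1923; otherwise keeping the unit dominates.
Only Player 5 (9/46) clears that bar, contributing 18; the remaining 7 contribute 0. Total contributed: 18.
Player 3 keeps 18 and receives 5.2 × 18 × 3/46 = 6.10 from the group account, for a payoff of 24.10.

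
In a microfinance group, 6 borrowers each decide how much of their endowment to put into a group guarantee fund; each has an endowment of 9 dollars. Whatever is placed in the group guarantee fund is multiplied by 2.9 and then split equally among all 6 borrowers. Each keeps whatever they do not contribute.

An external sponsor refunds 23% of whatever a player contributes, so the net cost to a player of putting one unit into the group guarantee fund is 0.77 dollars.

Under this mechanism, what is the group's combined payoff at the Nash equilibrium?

54.00 dollars

Even with the mechanism, each unit contributed returns only (2.9/6) / 0.77 = 0.6277 per unit of net cost, so contributing nothing is still dominant.
At the Nash equilibrium no one contributes; group total payoff = 6 × 9 = 54.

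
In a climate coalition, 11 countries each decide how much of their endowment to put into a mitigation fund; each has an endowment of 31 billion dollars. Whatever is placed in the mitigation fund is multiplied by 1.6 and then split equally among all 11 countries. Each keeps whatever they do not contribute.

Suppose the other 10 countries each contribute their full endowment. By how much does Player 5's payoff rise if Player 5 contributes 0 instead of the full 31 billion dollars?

Switching from a contribution of 31 to 0 lets Player 5 keep an extra 31 billion dollars, but lowers the mitigation fund by 31, which costs Player 5 their own share of that drop: 1.6/11 × 31 = 4.51.
Net gain = 31 − 4.51 = 26.49. The private return per contributed unit (0.1455) is below 1, so free-riding is indeed the best response regardless of what the others do.

26.49 billion dollars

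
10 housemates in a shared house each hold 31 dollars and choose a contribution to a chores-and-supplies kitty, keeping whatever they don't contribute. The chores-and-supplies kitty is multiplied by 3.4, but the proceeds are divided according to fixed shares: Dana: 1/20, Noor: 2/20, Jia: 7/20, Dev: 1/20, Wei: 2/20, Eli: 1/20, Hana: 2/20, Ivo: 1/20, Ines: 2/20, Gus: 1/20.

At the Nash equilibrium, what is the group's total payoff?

384.40 dollars

Player j's private return per contributed unit is 3.4 × (j's share). Contributing is weakly dominant for j when that share is at least 1/3.4 = 0.2941, and contributing 0 is dominant otherwise.
Jia alone (share 7/20) is above the threshold, contributing 31; the remaining 9 contribute 0. Total contributed: 31.
The chores-and-supplies kitty pays out 3.4 × 31 = 105.40 in total (split across the unequal shares, but the aggregate is all that matters for the group sum).
The 9 free-riders keep 31 each, adding 279. Group total = 279 + 105.40 = 384.40.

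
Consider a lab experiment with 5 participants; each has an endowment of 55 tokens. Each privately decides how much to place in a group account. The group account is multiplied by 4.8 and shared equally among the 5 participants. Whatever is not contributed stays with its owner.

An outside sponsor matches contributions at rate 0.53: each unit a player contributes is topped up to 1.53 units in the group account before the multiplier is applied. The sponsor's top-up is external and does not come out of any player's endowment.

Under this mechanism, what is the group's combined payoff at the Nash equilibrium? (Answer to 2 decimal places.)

2019.60 tokens

With the mechanism, a contributed unit returns 4.8 × 1.53 / 5 = 1.4688 per unit of net cost to the contributor — now above 1 — so contributing fully is weakly dominant for every player.
At the Nash equilibrium everyone contributes 55. Group total payoff = 4.8 × 1.53 × 275 = 2019.60.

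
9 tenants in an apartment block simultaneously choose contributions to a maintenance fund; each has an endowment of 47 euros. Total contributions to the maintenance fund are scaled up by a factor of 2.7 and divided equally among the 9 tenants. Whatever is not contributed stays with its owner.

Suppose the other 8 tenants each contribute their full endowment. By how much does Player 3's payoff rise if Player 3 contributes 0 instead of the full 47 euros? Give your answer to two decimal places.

32.90 euros

Switching from a contribution of 47 to 0 lets Player 3 keep an extra 47 euros, but lowers the maintenance fund by 47, which costs Player 3 their own share of that drop: 2.7/9 × 47 = 14.10.
Net gain = 47 − 14.10 = 32.90. The private return per contributed unit (0.3000) is below 1, so free-riding is indeed the best response regardless of what the others do.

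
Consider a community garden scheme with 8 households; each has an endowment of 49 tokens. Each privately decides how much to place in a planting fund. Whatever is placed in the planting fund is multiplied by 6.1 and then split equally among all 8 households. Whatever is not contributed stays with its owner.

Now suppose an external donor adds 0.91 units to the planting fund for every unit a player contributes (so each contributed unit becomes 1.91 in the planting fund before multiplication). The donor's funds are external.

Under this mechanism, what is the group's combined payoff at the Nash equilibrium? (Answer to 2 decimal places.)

With the mechanism, a contributed unit returns 6.1 × 1.91 / 8 = 1.4564 per unit of net cost to the contributor — now above 1 — so contributing fully is weakly dominant for every player.
So the Nash equilibrium is full contribution by all 8; the group earns 6.1 × 1.91 × 392 = 4567.19.

4567.19 tokens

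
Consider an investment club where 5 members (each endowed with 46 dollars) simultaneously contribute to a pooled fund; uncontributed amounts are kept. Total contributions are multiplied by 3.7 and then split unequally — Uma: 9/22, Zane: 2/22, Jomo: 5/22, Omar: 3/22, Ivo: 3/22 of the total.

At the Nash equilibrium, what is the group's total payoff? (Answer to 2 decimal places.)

A player with share s gets back 3.7·s per unit contributed, so full contribution is dominant for anyone with s > 1/3.7 = 0.2703 and zero contribution is dominant for anyone below.
The only share above 0.2703 is Uma's 9/22, contributing 46; the remaining 4 contribute 0. Total contributed: 46.
The pooled fund pays out 3.7 × 46 = 170.20 in total (split across the unequal shares, but the aggregate is all that matters for the group sum).
The 4 free-riders keep 46 each, adding 184. Group total = 184 + 170.20 = 354.20.

354.20 dollars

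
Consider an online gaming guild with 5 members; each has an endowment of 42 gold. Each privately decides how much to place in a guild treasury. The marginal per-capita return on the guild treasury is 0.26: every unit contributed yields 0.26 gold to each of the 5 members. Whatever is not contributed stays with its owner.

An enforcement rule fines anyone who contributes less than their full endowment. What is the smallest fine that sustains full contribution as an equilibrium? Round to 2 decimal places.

Given the others contribute fully, the best deviation is to contribute 0 (any partial contribution still incurs the fine and gives up units whose private return 0.26 is below 1).
Deviating from 42 to 0 saves 42 gold but forfeits the deviator's share of the drop in the guild treasury: 0.26 × 42 = 10.92.
So the deviation gain is 42 − 10.92 = 31.08, and the fine must be at least 31.08 gold to wipe it out.

31.08 gold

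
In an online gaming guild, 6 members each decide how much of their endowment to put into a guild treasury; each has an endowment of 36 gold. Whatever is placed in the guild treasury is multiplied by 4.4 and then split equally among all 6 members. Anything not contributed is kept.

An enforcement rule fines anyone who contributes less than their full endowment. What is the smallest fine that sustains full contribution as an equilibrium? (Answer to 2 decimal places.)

9.60 gold

Given the others contribute fully, the best deviation is to contribute 0 (any partial contribution still incurs the fine and gives up units whose private return 0.7333 is below 1).
Deviating from 36 to 0 saves 36 gold but forfeits the deviator's share of the drop in the guild treasury: 4.4/6 × 36 = 26.40.
So the deviation gain is 36 − 26.40 = 9.60, and the fine must be at least 9.60 gold to wipe it out.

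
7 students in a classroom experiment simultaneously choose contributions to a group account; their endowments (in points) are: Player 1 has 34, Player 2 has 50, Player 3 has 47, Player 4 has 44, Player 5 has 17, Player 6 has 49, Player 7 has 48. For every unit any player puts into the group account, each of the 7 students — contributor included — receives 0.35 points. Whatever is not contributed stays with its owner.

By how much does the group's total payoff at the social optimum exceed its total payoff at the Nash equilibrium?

The private return per contributed unit is 0.35 < 1 for everyone, so the Nash equilibrium is zero contribution and the group total is Σ E_j = 34 + 50 + 47 + 44 + 17 + 49 + 48 = 289.
Each contributed unit returns 2.450 to the group, so the social optimum is full contribution by everyone: group total = 2.450 × 289 = 708.05.
Efficiency loss = (2.450 − 1) × 289 = 419.05.

419.05 points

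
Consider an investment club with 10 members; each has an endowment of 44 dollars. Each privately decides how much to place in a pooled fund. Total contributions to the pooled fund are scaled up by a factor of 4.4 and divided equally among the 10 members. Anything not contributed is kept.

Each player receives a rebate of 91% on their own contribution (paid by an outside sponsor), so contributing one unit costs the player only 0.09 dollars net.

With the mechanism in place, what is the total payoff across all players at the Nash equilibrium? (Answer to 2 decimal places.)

The effective private return per unit is now (4.4/10) / 0.09 = 4.8889 > 1, so every player's dominant strategy flips to full contribution.
At the Nash equilibrium everyone contributes 44. Group total payoff = 10 × (44 × 0.91 + 4.4 × 44) = 2336.40.

2336.40 dollars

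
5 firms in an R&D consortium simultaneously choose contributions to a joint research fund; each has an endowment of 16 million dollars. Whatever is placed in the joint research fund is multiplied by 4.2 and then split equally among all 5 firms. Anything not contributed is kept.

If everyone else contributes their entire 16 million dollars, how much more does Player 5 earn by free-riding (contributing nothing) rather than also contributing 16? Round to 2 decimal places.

Switching from a contribution of 16 to 0 lets Player 5 keep an extra 16 million dollars, but lowers the joint research fund by 16, which costs Player 5 their own share of that drop: 4.2/5 × 16 = 13.44.
Net gain = 16 − 13.44 = 2.56. The private return per contributed unit (0.8400) is below 1, so free-riding is indeed the best response regardless of what the others do.

2.56 million dollars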